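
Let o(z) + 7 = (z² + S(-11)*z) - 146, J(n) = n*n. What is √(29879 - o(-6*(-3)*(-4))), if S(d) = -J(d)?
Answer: 2*√4034 ≈ 127.03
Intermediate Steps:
J(n) = n²
S(d) = -d²
o(z) = -153 + z² - 121*z (o(z) = -7 + ((z² + (-1*(-11)²)*z) - 146) = -7 + ((z² + (-1*121)*z) - 146) = -7 + ((z² - 121*z) - 146) = -7 + (-146 + z² - 121*z) = -153 + z² - 121*z)
√(29879 - o(-6*(-3)*(-4))) = √(29879 - (-153 + (-6*(-3)*(-4))² - 121*(-6*(-3))*(-4))) = √(29879 - (-153 + (18*(-4))² - 2178*(-4))) = √(29879 - (-153 + (-72)² - 121*(-72))) = √(29879 - (-153 + 5184 + 8712)) = √(29879 - 1*13743) = √(29879 - 13743) = √16136 = 2*√4034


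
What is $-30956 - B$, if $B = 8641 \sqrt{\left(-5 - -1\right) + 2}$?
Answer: $-30956 - 8641 i \sqrt{2} \approx -30956.0 - 12220.0 i$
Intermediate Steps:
$B = 8641 i \sqrt{2}$ ($B = 8641 \sqrt{\left(-5 + 1\right) + 2} = 8641 \sqrt{-4 + 2} = 8641 \sqrt{-2} = 8641 i \sqrt{2} \approx 12220.0 i$)
$-30956 - B = -30956 - 8641 i \sqrt{2}$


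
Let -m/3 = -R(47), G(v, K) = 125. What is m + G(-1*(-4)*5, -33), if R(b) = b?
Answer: 266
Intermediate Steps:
m = 141 (m = -(-3)*47 = -3*(-47) = 141)
m + G(-1*(-4)*5, -33) = 141 + 125 = 266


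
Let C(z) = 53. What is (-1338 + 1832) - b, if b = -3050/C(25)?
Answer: 29232/53 ≈ 551.55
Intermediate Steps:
b = -3050/53 ≈ -57.547
(-1338 + 1832) - b = (-1338 + 1832) - 1*(-3050/53) = 494 + 3050/53 = 29232/53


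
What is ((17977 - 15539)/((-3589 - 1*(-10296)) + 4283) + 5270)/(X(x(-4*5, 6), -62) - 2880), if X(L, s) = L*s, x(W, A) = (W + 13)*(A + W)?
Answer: -28959869/49213220 ≈ -0.58846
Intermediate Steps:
x(W, A) = (13 + W)*(A + W)
((17977 - 15539)/((-3589 - 1*(-10296)) + 4283) + 5270)/(X(x(-4*5, 6), -62) - 2880) = ((17977 - 15539)/((-3589 - 1*(-10296)) + 4283) + 5270)/(((-4*5)² + 13*6 + 13*(-4*5) + 6*(-4*5))*(-62) - 2880) = (2438/((-3589 + 10296) + 4283) + 5270)/(((-20)² + 78 + 13*(-20) + 6*(-20))*(-62) - 2880) = (2438/(6707 + 4283) + 5270)/((400 + 78 - 260 - 120)*(-62) - 2880) = (2438/10990 + 5270)/(98*(-62) - 2880) = (2438*(1/10990) + 5270)/(-6076 - 2880) = (1219/5495 + 5270)/(-8956) = (28959869/5495)*(-1/8956) = -28959869/49213220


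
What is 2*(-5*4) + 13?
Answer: -27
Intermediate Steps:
2*(-5*4) + 13 = 2*(-20) + 13 = -40 + 13 = -27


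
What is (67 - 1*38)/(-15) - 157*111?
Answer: -261434/15 ≈ -17429.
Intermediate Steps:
(67 - 1*38)/(-15) - 157*111 = (67 - 38)*(-1/15) - 17427 = 29*(-1/15) - 17427 = -29/15 - 17427 = -261434/15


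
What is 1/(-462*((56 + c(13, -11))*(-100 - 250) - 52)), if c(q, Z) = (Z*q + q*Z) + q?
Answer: -1/35064876 ≈ -2.8519e-8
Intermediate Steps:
c(q, Z) = q + 2*Z*q (c(q, Z) = (Z*q + Z*q) + q = 2*Z*q + q = q + 2*Z*q)
1/(-462*((56 + c(13, -11))*(-100 - 250) - 52)) = 1/(-462*((56 + 13*(1 + 2*(-11)))*(-100 - 250) - 52)) = 1/(-462*((56 + 13*(1 - 22))*(-350) - 52)) = 1/(-462*((56 + 13*(-21))*(-350) - 52)) = 1/(-462*((56 - 273)*(-350) - 52)) = 1/(-462*(-217*(-350) - 52)) = 1/(-462*(75950 - 52)) = 1/(-462*75898) = 1/(-35064876) = -1/35064876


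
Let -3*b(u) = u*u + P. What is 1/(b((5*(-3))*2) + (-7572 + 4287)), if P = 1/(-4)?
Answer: -12/43019 ≈ -0.00027895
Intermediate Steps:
P = -1/4 ≈ -0.25000
b(u) = 1/12 - u**2/3 (b(u) = -(u*u - 1/4)/3 = -(u**2 - 1/4)/3 = -(-1/4 + u**2)/3 = 1/12 - u**2/3)
1/(b((5*(-3))*2) + (-7572 + 4287)) = 1/((1/12 - ((5*(-3))*2)**2/3) + (-7572 + 4287)) = 1/((1/12 - (-15*2)**2/3) - 3285) = 1/((1/12 - 1/3*(-30)**2) - 3285) = 1/((1/12 - 1/3*900) - 3285) = 1/((1/12 - 300) - 3285) = 1/(-3599/12 - 3285) = 1/(-43019/12) = -12/43019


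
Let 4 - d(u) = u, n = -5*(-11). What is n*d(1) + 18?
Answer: 183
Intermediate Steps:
n = 55
d(u) = 4 - u
n*d(1) + 18 = 55*(4 - 1*1) + 18 = 55*(4 - 1) + 18 = 55*3 + 18 = 165 + 18 = 183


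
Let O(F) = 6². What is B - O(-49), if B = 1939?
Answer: 1903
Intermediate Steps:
O(F) = 36
B - O(-49) = 1939 - 1*36 = 1939 - 36 = 1903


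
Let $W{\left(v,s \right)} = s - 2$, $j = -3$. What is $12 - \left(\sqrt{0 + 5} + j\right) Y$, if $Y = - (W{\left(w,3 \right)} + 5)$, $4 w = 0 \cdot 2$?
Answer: $-6 + 6 \sqrt{5} \approx 7.4164$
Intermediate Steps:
$w = 0$ ($w = \frac{0 \cdot 2}{4} = \frac{1}{4} \cdot 0 = 0$)
$W{\left(v,s \right)} = -2 + s$
$Y = -6$ ($Y = - (\left(-2 + 3\right) + 5) = - (1 + 5) = \left(-1\right) 6 = -6$)
$12 - \left(\sqrt{0 + 5} + j\right) Y = 12 - \left(\sqrt{0 + 5} - 3\right) \left(-6\right) = 12 - \left(\sqrt{5} - 3\right) \left(-6\right) = 12 - \left(-3 + \sqrt{5}\right) \left(-6\right) = 12 - \left(18 - 6 \sqrt{5}\right) = -6 + 6 \sqrt{5}$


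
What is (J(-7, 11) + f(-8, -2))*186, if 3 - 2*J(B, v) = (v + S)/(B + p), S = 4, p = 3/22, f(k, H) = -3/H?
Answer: 114948/151 ≈ 761.25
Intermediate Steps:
f(k, H) = -3/H
p = 3/22 (p = 3*(1/22) = 3/22 ≈ 0.13636)
J(B, v) = 3/2 - (4 + v)/(2*(3/22 + B)) (J(B, v) = 3/2 - (v + 4)/(2*(B + 3/22)) = 3/2 - (4 + v)/(2*(3/22 + B)))
(J(-7, 11) + f(-8, -2))*186 = ((-79 - 22*11 + 66*(-7))/(2*(3 + 22*(-7))) - 3/(-2))*186 = ((-79 - 242 - 462)/(2*(3 - 154)) - 3*(-1/2))*186 = ((1/2)*(-783)/(-151) + 3/2)*186 = ((1/2)*(-1/151)*(-783) + 3/2)*186 = (783/302 + 3/2)*186 = (618/151)*186 = 114948/151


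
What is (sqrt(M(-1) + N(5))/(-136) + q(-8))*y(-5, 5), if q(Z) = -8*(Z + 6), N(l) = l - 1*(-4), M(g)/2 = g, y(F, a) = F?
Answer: -80 + 5*sqrt(7)/136 ≈ -79.903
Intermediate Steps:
M(g) = 2*g
N(l) = 4 + l (N(l) = l + 4 = 4 + l)
q(Z) = -48 - 8*Z (q(Z) = -8*(6 + Z) = -48 - 8*Z)
(sqrt(M(-1) + N(5))/(-136) + q(-8))*y(-5, 5) = (sqrt(2*(-1) + (4 + 5))/(-136) + (-48 - 8*(-8)))*(-5) = (sqrt(-2 + 9)*(-1/136) + (-48 + 64))*(-5) = (sqrt(7)*(-1/136) + 16)*(-5) = (-sqrt(7)/136 + 16)*(-5) = (16 - sqrt(7)/136)*(-5) = -80 + 5*sqrt(7)/136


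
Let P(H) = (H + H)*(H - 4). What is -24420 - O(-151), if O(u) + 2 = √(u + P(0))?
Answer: -24418 - I*√151 ≈ -24418.0 - 12.288*I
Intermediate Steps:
P(H) = 2*H*(-4 + H) (P(H) = (2*H)*(-4 + H) = 2*H*(-4 + H))
O(u) = -2 + √u (O(u) = -2 + √(u + 2*0*(-4 + 0)) = -2 + √(u + 2*0*(-4)) = -2 + √(u + 0) = -2 + √u)
-24420 - O(-151) = -24420 - (-2 + √(-151)) = -24420 - (-2 + I*√151) = -24420 + (2 - I*√151) = -24418 - I*√151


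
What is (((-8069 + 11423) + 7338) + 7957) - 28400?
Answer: -9751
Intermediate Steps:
(((-8069 + 11423) + 7338) + 7957) - 28400 = ((3354 + 7338) + 7957) - 28400 = (10692 + 7957) - 28400 = 18649 - 28400 = -9751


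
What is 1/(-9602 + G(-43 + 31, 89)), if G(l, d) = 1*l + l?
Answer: -1/9626 ≈ -0.00010389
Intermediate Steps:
G(l, d) = 2*l (G(l, d) = l + l = 2*l)
1/(-9602 + G(-43 + 31, 89)) = 1/(-9602 + 2*(-43 + 31)) = 1/(-9602 + 2*(-12)) = 1/(-9602 - 24) = 1/(-9626) = -1/9626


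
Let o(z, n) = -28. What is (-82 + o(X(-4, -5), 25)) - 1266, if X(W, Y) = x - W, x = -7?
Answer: -1376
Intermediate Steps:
X(W, Y) = -7 - W
(-82 + o(X(-4, -5), 25)) - 1266 = (-82 - 28) - 1266 = -110 - 1266 = -1376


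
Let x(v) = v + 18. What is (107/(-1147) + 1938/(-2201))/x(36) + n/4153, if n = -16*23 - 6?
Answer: -1974047011/18263224494 ≈ -0.10809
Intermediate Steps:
x(v) = 18 + v
n = -374 (n = -368 - 6 = -374)
(107/(-1147) + 1938/(-2201))/x(36) + n/4153 = (107/(-1147) + 1938/(-2201))/(18 + 36) - 374/4153 = (107*(-1/1147) + 1938*(-1/2201))/54 - 374*1/4153 = (-107/1147 - 1938/2201)*(1/54) - 374/4153 = -79303/81437*1/54 - 374/4153 = -79303/4397598 - 374/4153 = -1974047011/18263224494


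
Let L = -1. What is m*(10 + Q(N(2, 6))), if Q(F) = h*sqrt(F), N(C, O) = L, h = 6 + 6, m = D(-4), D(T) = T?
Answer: -40 - 48*I ≈ -40.0 - 48.0*I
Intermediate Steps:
m = -4
h = 12
N(C, O) = -1
Q(F) = 12*sqrt(F)
m*(10 + Q(N(2, 6))) = -4*(10 + 12*sqrt(-1)) = -4*(10 + 12*I) = -40 - 48*I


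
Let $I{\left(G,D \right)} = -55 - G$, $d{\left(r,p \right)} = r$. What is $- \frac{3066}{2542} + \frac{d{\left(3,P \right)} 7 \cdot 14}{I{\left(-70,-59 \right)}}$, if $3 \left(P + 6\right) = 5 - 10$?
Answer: $\frac{116893}{6355} \approx 18.394$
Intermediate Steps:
$P = - \frac{23}{3}$ ($P = -6 + \frac{5 - 10}{3} = -6 + \frac{1}{3} \left(-5\right) = -6 - \frac{5}{3} = - \frac{23}{3} \approx -7.6667$)
$- \frac{3066}{2542} + \frac{d{\left(3,P \right)} 7 \cdot 14}{I{\left(-70,-59 \right)}} = - \frac{3066}{2542} + \frac{3 \cdot 7 \cdot 14}{-55 - -70} = \left(-3066\right) \frac{1}{2542} + \frac{21 \cdot 14}{-55 + 70} = - \frac{1533}{1271} + \frac{294}{15} = - \frac{1533}{1271} + 294 \cdot \frac{1}{15} = - \frac{1533}{1271} + \frac{98}{5} = \frac{116893}{6355}$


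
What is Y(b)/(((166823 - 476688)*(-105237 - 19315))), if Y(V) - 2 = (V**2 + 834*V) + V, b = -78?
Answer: -509/332709530 ≈ -1.5299e-6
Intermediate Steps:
Y(V) = 2 + V**2 + 835*V (Y(V) = 2 + ((V**2 + 834*V) + V) = 2 + (V**2 + 835*V) = 2 + V**2 + 835*V)
Y(b)/(((166823 - 476688)*(-105237 - 19315))) = (2 + (-78)**2 + 835*(-78))/(((166823 - 476688)*(-105237 - 19315))) = (2 + 6084 - 65130)/((-309865*(-124552))) = -59044/38594305480 = -59044*1/38594305480 = -509/332709530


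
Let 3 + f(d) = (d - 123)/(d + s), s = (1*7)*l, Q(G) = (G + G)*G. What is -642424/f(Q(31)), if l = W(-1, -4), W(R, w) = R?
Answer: 615120980/1973 ≈ 3.1177e+5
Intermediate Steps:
Q(G) = 2*G² (Q(G) = (2*G)*G = 2*G²)
l = -1
s = -7 (s = (1*7)*(-1) = 7*(-1) = -7)
f(d) = -3 + (-123 + d)/(-7 + d) (f(d) = -3 + (d - 123)/(d - 7) = -3 + (-123 + d)/(-7 + d))
-642424/f(Q(31)) = -642424*(-7 + 2*31²)/(2*(-51 - 2*31²)) = -642424*(-7 + 2*961)/(2*(-51 - 2*961)) = -642424*(-7 + 1922)/(2*(-51 - 1*1922)) = -642424*1915/(2*(-51 - 1922)) = -642424/(2*(1/1915)*(-1973)) = -642424/(-3946/1915) = -642424*(-1915/3946) = 615120980/1973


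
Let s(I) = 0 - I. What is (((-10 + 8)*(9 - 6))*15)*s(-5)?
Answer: -450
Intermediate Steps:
s(I) = -I
(((-10 + 8)*(9 - 6))*15)*s(-5) = (((-10 + 8)*(9 - 6))*15)*(-1*(-5)) = (-2*3*15)*5 = -6*15*5 = -90*5 = -450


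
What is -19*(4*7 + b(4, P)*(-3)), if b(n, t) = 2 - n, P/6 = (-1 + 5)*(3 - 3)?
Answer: -646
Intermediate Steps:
P = 0 (P = 6*((-1 + 5)*(3 - 3)) = 6*(4*0) = 6*0 = 0)
-19*(4*7 + b(4, P)*(-3)) = -19*(4*7 + (2 - 1*4)*(-3)) = -19*(28 + (2 - 4)*(-3)) = -19*(28 - 2*(-3)) = -19*(28 + 6) = -19*34 = -646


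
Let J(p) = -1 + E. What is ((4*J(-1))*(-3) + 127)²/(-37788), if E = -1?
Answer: -22801/37788 ≈ -0.60339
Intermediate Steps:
J(p) = -2 (J(p) = -1 - 1 = -2)
((4*J(-1))*(-3) + 127)²/(-37788) = ((4*(-2))*(-3) + 127)²/(-37788) = (-8*(-3) + 127)²*(-1/37788) = (24 + 127)²*(-1/37788) = 151²*(-1/37788) = 22801*(-1/37788) = -22801/37788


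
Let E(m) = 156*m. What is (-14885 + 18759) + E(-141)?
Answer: -18122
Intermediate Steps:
(-14885 + 18759) + E(-141) = (-14885 + 18759) + 156*(-141) = 3874 - 21996 = -18122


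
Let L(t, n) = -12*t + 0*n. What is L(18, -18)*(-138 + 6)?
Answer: 28512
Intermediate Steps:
L(t, n) = -12*t (L(t, n) = -12*t + 0 = -12*t)
L(18, -18)*(-138 + 6) = (-12*18)*(-138 + 6) = -216*(-132) = 28512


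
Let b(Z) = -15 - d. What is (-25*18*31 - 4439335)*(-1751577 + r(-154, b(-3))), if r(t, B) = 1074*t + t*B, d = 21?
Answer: 8512138094265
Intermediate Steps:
b(Z) = -36 (b(Z) = -15 - 1*21 = -15 - 21 = -36)
r(t, B) = 1074*t + B*t
(-25*18*31 - 4439335)*(-1751577 + r(-154, b(-3))) = (-25*18*31 - 4439335)*(-1751577 - 154*(1074 - 36)) = (-450*31 - 4439335)*(-1751577 - 154*1038) = (-13950 - 4439335)*(-1751577 - 159852) = -4453285*(-1911429) = 8512138094265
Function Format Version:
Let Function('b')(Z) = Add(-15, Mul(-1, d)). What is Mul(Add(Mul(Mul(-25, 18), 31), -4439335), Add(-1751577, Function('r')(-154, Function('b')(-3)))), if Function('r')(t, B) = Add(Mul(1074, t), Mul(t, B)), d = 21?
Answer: 8512138094265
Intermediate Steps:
Function('b')(Z) = -36 (Function('b')(Z) = Add(-15, Mul(-1, 21)) = Add(-15, -21) = -36)
Function('r')(t, B) = Add(Mul(1074, t), Mul(B, t))
Mul(Add(Mul(Mul(-25, 18), 31), -4439335), Add(-1751577, Function('r')(-154, Function('b')(-3)))) = Mul(Add(Mul(Mul(-25, 18), 31), -4439335), Add(-1751577, Mul(-154, Add(1074, -36)))) = Mul(Add(Mul(-450, 31), -4439335), Add(-1751577, Mul(-154, 1038))) = Mul(Add(-13950, -4439335), Add(-1751577, -159852)) = Mul(-4453285, -1911429) = 8512138094265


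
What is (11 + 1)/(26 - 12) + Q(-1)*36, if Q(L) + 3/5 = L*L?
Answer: 534/35 ≈ 15.257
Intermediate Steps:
Q(L) = -3/5 + L**2 (Q(L) = -3/5 + L*L = -3/5 + L**2)
(11 + 1)/(26 - 12) + Q(-1)*36 = (11 + 1)/(26 - 12) + (-3/5 + (-1)**2)*36 = 12/14 + (-3/5 + 1)*36 = 12*(1/14) + (2/5)*36 = 6/7 + 72/5 = 534/35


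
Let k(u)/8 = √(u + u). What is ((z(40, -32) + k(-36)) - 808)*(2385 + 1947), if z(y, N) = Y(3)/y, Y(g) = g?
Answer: -34999311/10 + 207936*I*√2 ≈ -3.4999e+6 + 2.9407e+5*I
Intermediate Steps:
k(u) = 8*√2*√u (k(u) = 8*√(u + u) = 8*√(2*u) = 8*(√2*√u) = 8*√2*√u)
z(y, N) = 3/y
((z(40, -32) + k(-36)) - 808)*(2385 + 1947) = ((3/40 + 8*√2*√(-36)) - 808)*(2385 + 1947) = ((3*(1/40) + 8*√2*(6*I)) - 808)*4332 = ((3/40 + 48*I*√2) - 808)*4332 = (-32317/40 + 48*I*√2)*4332 = -34999311/10 + 207936*I*√2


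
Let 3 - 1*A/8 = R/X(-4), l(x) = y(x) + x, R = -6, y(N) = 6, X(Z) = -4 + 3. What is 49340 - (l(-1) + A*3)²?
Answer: 44851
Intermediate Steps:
X(Z) = -1
l(x) = 6 + x
A = -24 (A = 24 - (-48)/(-1) = 24 - (-48)*(-1) = 24 - 8*6 = 24 - 48 = -24)
49340 - (l(-1) + A*3)² = 49340 - ((6 - 1) - 24*3)² = 49340 - (5 - 72)² = 49340 - 1*(-67)² = 49340 - 1*4489 = 49340 - 4489 = 44851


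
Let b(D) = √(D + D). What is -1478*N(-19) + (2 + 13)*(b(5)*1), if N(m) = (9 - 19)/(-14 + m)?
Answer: -14780/33 + 15*√10 ≈ -400.44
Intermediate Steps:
b(D) = √2*√D (b(D) = √(2*D) = √2*√D)
N(m) = -10/(-14 + m)
-1478*N(-19) + (2 + 13)*(b(5)*1) = -(-14780)/(-14 - 19) + (2 + 13)*((√2*√5)*1) = -(-14780)/(-33) + 15*(√10*1) = -(-14780)*(-1)/33 + 15*√10 = -1478*10/33 + 15*√10 = -14780/33 + 15*√10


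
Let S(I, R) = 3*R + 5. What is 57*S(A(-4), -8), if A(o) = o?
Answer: -1083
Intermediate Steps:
S(I, R) = 5 + 3*R
57*S(A(-4), -8) = 57*(5 + 3*(-8)) = 57*(5 - 24) = 57*(-19) = -1083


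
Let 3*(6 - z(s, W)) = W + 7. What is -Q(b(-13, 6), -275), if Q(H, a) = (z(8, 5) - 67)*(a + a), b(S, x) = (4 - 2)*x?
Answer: -35750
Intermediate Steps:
b(S, x) = 2*x
z(s, W) = 11/3 - W/3 (z(s, W) = 6 - (W + 7)/3 = 6 - (7 + W)/3 = 6 + (-7/3 - W/3) = 11/3 - W/3)
Q(H, a) = -130*a (Q(H, a) = ((11/3 - ⅓*5) - 67)*(a + a) = ((11/3 - 5/3) - 67)*(2*a) = (2 - 67)*(2*a) = -130*a)
-Q(b(-13, 6), -275) = -(-130)*(-275) = -1*35750 = -35750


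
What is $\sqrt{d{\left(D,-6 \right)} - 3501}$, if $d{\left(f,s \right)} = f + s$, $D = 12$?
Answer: $i \sqrt{3495} \approx 59.119 i$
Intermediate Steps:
$\sqrt{d{\left(D,-6 \right)} - 3501} = \sqrt{\left(12 - 6\right) - 3501} = \sqrt{6 - 3501} = \sqrt{-3495} = i \sqrt{3495}$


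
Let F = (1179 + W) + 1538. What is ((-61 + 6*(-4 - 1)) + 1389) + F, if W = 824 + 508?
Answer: 5347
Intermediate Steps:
W = 1332
F = 4049 (F = (1179 + 1332) + 1538 = 2511 + 1538 = 4049)
((-61 + 6*(-4 - 1)) + 1389) + F = ((-61 + 6*(-4 - 1)) + 1389) + 4049 = ((-61 + 6*(-5)) + 1389) + 4049 = ((-61 - 30) + 1389) + 4049 = (-91 + 1389) + 4049 = 1298 + 4049 = 5347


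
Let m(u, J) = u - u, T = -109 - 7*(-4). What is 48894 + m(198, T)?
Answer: 48894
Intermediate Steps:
T = -81 (T = -109 - 1*(-28) = -109 + 28 = -81)
m(u, J) = 0
48894 + m(198, T) = 48894 + 0 = 48894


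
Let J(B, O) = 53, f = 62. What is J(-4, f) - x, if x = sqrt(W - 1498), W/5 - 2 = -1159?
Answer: 53 - I*sqrt(7283) ≈ 53.0 - 85.34*I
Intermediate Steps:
W = -5785 (W = 10 + 5*(-1159) = 10 - 5795 = -5785)
x = I*sqrt(7283) (x = sqrt(-5785 - 1498) = sqrt(-7283) = I*sqrt(7283) ≈ 85.34*I)
J(-4, f) - x = 53 - I*sqrt(7283)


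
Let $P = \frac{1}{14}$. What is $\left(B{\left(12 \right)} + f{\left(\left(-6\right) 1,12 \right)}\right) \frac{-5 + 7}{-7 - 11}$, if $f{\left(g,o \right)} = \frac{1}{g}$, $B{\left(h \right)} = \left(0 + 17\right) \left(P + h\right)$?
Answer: $- \frac{4306}{189} \approx -22.783$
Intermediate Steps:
$P = \frac{1}{14} \approx 0.071429$
$B{\left(h \right)} = \frac{17}{14} + 17 h$ ($B{\left(h \right)} = \left(0 + 17\right) \left(\frac{1}{14} + h\right) = 17 \left(\frac{1}{14} + h\right) = \frac{17}{14} + 17 h$)
$\left(B{\left(12 \right)} + f{\left(\left(-6\right) 1,12 \right)}\right) \frac{-5 + 7}{-7 - 11} = \left(\left(\frac{17}{14} + 17 \cdot 12\right) + \frac{1}{\left(-6\right) 1}\right) \frac{-5 + 7}{-7 - 11} = \left(\left(\frac{17}{14} + 204\right) + \frac{1}{-6}\right) \frac{2}{-18} = \left(\frac{2873}{14} - \frac{1}{6}\right) 2 \left(- \frac{1}{18}\right) = \frac{4306}{21} \left(- \frac{1}{9}\right) = - \frac{4306}{189}$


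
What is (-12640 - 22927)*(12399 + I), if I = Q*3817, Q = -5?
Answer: 237800962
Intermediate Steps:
I = -19085 (I = -5*3817 = -19085)
(-12640 - 22927)*(12399 + I) = (-12640 - 22927)*(12399 - 19085) = -35567*(-6686) = 237800962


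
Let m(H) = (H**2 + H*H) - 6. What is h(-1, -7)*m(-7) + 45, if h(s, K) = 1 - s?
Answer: 229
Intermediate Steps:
m(H) = -6 + 2*H**2 (m(H) = (H**2 + H**2) - 6 = 2*H**2 - 6 = -6 + 2*H**2)
h(-1, -7)*m(-7) + 45 = (1 - 1*(-1))*(-6 + 2*(-7)**2) + 45 = (1 + 1)*(-6 + 2*49) + 45 = 2*(-6 + 98) + 45 = 2*92 + 45 = 184 + 45 = 229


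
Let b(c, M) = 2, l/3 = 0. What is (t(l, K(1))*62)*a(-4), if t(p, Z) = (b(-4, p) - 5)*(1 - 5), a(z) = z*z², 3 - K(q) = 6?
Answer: -47616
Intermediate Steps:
l = 0 (l = 3*0 = 0)
K(q) = -3 (K(q) = 3 - 1*6 = 3 - 6 = -3)
a(z) = z³
t(p, Z) = 12 (t(p, Z) = (2 - 5)*(1 - 5) = -3*(-4) = 12)
(t(l, K(1))*62)*a(-4) = (12*62)*(-4)³ = 744*(-64) = -47616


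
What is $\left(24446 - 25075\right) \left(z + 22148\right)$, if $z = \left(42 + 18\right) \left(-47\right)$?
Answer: $-12157312$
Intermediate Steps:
$z = -2820$ ($z = 60 \left(-47\right) = -2820$)
$\left(24446 - 25075\right) \left(z + 22148\right) = \left(24446 - 25075\right) \left(-2820 + 22148\right) = \left(24446 - 25075\right) 19328 = \left(-629\right) 19328 = -12157312$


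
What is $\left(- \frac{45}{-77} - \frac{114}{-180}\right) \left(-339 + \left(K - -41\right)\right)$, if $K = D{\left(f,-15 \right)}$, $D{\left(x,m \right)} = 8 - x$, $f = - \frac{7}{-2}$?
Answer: $- \frac{1651231}{4620} \approx -357.41$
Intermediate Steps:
$f = \frac{7}{2}$ ($f = \left(-7\right) \left(- \frac{1}{2}\right) = \frac{7}{2} \approx 3.5$)
$K = \frac{9}{2}$ ($K = 8 - \frac{7}{2} = \frac{9}{2} \approx 4.5$)
$\left(- \frac{45}{-77} - \frac{114}{-180}\right) \left(-339 + \left(K - -41\right)\right) = \left(- \frac{45}{-77} - \frac{114}{-180}\right) \left(-339 + \left(\frac{9}{2} - -41\right)\right) = \left(\left(-45\right) \left(- \frac{1}{77}\right) - - \frac{19}{30}\right) \left(-339 + \left(\frac{9}{2} + 41\right)\right) = \left(\frac{45}{77} + \frac{19}{30}\right) \left(-339 + \frac{91}{2}\right) = \frac{2813}{2310} \left(- \frac{587}{2}\right) = - \frac{1651231}{4620}$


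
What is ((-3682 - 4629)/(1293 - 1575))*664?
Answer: 2759252/141 ≈ 19569.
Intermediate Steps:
((-3682 - 4629)/(1293 - 1575))*664 = -8311/(-282)*664 = -8311*(-1/282)*664 = (8311/282)*664 = 2759252/141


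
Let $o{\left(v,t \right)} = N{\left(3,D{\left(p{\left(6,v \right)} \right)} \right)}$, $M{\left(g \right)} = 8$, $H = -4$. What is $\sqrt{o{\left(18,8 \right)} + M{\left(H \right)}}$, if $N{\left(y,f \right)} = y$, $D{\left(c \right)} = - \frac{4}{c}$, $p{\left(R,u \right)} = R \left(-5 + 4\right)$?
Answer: $\sqrt{11} \approx 3.3166$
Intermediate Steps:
$p{\left(R,u \right)} = - R$ ($p{\left(R,u \right)} = R \left(-1\right) = - R$)
$o{\left(v,t \right)} = 3$
$\sqrt{o{\left(18,8 \right)} + M{\left(H \right)}} = \sqrt{3 + 8} = \sqrt{11}$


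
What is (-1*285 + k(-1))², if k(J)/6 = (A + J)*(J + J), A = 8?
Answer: 136161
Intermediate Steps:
k(J) = 12*J*(8 + J) (k(J) = 6*((8 + J)*(J + J)) = 6*((8 + J)*(2*J)) = 6*(2*J*(8 + J)) = 12*J*(8 + J))
(-1*285 + k(-1))² = (-1*285 + 12*(-1)*(8 - 1))² = (-285 + 12*(-1)*7)² = (-285 - 84)² = (-369)² = 136161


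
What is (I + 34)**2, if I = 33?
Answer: 4489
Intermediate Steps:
(I + 34)**2 = (33 + 34)**2 = 67**2 = 4489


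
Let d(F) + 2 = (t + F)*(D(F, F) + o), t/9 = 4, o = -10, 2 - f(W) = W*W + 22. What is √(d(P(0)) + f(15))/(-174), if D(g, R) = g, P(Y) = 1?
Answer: -I*√145/87 ≈ -0.13841*I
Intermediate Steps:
f(W) = -20 - W² (f(W) = 2 - (W*W + 22) = 2 - (W² + 22) = 2 - (22 + W²) = 2 + (-22 - W²) = -20 - W²)
t = 36 (t = 9*4 = 36)
d(F) = -2 + (-10 + F)*(36 + F) (d(F) = -2 + (36 + F)*(F - 10) = -2 + (36 + F)*(-10 + F) = -2 + (-10 + F)*(36 + F))
√(d(P(0)) + f(15))/(-174) = √((-362 + 1² + 26*1) + (-20 - 1*15²))/(-174) = √((-362 + 1 + 26) + (-20 - 1*225))*(-1/174) = √(-335 + (-20 - 225))*(-1/174) = √(-335 - 245)*(-1/174) = √(-580)*(-1/174) = (2*I*√145)*(-1/174) = -I*√145/87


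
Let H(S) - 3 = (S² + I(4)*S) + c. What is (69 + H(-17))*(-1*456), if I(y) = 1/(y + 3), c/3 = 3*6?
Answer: -1316928/7 ≈ -1.8813e+5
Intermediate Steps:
c = 54 (c = 3*(3*6) = 3*18 = 54)
I(y) = 1/(3 + y)
H(S) = 57 + S² + S/7 (H(S) = 3 + ((S² + S/(3 + 4)) + 54) = 3 + ((S² + S/7) + 54) = 3 + (54 + S² + S/7) = 57 + S² + S/7)
(69 + H(-17))*(-1*456) = (69 + (57 + (-17)² + (⅐)*(-17)))*(-1*456) = (69 + (57 + 289 - 17/7))*(-456) = (69 + 2405/7)*(-456) = (2888/7)*(-456) = -1316928/7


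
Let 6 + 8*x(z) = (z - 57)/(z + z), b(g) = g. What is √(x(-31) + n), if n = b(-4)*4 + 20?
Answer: 5*√527/62 ≈ 1.8513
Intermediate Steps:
n = 4 (n = -4*4 + 20 = -16 + 20 = 4)
x(z) = -¾ + (-57 + z)/(16*z) (x(z) = -¾ + ((z - 57)/(z + z))/8 = -¾ + ((-57 + z)/((2*z)))/8 = -¾ + ((-57 + z)*(1/(2*z)))/8 = -¾ + ((-57 + z)/(2*z))/8 = -¾ + (-57 + z)/(16*z))
√(x(-31) + n) = √((1/16)*(-57 - 11*(-31))/(-31) + 4) = √((1/16)*(-1/31)*(-57 + 341) + 4) = √((1/16)*(-1/31)*284 + 4) = √(-71/124 + 4) = √(425/124) = 5*√527/62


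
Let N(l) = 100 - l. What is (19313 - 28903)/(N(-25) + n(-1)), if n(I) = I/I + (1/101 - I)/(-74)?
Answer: -35837830/470811 ≈ -76.119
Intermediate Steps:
n(I) = 7473/7474 + I/74 (n(I) = 1 + (1/101 - I)*(-1/74) = 1 + (-1/7474 + I/74) = 7473/7474 + I/74)
(19313 - 28903)/(N(-25) + n(-1)) = (19313 - 28903)/((100 - 1*(-25)) + (7473/7474 + (1/74)*(-1))) = -9590/((100 + 25) + (7473/7474 - 1/74)) = -9590/(125 + 3686/3737) = -9590/470811/3737 = -9590*3737/470811 = -35837830/470811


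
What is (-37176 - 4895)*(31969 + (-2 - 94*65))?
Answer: -1087829847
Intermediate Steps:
(-37176 - 4895)*(31969 + (-2 - 94*65)) = -42071*(31969 + (-2 - 6110)) = -42071*(31969 - 6112) = -42071*25857 = -1087829847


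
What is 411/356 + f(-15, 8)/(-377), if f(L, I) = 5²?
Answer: 146047/134212 ≈ 1.0882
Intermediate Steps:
f(L, I) = 25
411/356 + f(-15, 8)/(-377) = 411/356 + 25/(-377) = 411*(1/356) + 25*(-1/377) = 411/356 - 25/377 = 146047/134212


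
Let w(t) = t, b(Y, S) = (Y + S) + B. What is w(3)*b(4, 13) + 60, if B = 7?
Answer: 132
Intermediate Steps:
b(Y, S) = 7 + S + Y (b(Y, S) = (Y + S) + 7 = (S + Y) + 7 = 7 + S + Y)
w(3)*b(4, 13) + 60 = 3*(7 + 13 + 4) + 60 = 3*24 + 60 = 72 + 60 = 132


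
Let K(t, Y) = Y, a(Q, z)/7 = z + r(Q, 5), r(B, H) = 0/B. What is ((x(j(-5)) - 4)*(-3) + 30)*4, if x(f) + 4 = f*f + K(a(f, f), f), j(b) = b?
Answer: -24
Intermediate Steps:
r(B, H) = 0
a(Q, z) = 7*z (a(Q, z) = 7*(z + 0) = 7*z)
x(f) = -4 + f + f² (x(f) = -4 + (f*f + f) = -4 + (f² + f) = -4 + (f + f²) = -4 + f + f²)
((x(j(-5)) - 4)*(-3) + 30)*4 = (((-4 - 5 + (-5)²) - 4)*(-3) + 30)*4 = (((-4 - 5 + 25) - 4)*(-3) + 30)*4 = ((16 - 4)*(-3) + 30)*4 = (12*(-3) + 30)*4 = (-36 + 30)*4 = -6*4 = -24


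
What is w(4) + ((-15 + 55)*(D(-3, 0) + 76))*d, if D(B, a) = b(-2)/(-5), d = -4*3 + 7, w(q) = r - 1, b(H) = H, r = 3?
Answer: -15278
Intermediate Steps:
w(q) = 2 (w(q) = 3 - 1 = 2)
d = -5 (d = -12 + 7 = -5)
D(B, a) = ⅖ (D(B, a) = -2/(-5) = -2*(-⅕) = ⅖)
w(4) + ((-15 + 55)*(D(-3, 0) + 76))*d = 2 + ((-15 + 55)*(⅖ + 76))*(-5) = 2 + (40*(382/5))*(-5) = 2 + 3056*(-5) = 2 - 15280 = -15278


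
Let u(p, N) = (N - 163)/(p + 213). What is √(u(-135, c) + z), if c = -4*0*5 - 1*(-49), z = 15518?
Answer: √2622295/13 ≈ 124.57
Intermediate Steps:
c = 49 (c = 0*5 + 49 = 0 + 49 = 49)
u(p, N) = (-163 + N)/(213 + p)
√(u(-135, c) + z) = √((-163 + 49)/(213 - 135) + 15518) = √(-114/78 + 15518) = √((1/78)*(-114) + 15518) = √(-19/13 + 15518) = √(201715/13) = √2622295/13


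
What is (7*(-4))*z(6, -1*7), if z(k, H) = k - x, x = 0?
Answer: -168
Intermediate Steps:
z(k, H) = k (z(k, H) = k - 1*0 = k + 0 = k)
(7*(-4))*z(6, -1*7) = (7*(-4))*6 = -28*6 = -168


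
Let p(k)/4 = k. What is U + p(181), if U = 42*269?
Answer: 12022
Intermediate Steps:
p(k) = 4*k
U = 11298
U + p(181) = 11298 + 4*181 = 11298 + 724 = 12022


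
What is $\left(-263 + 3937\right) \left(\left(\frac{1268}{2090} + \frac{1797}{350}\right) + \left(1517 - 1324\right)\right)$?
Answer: $\frac{2427829801}{3325} \approx 7.3017 \cdot 10^{5}$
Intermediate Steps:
$\left(-263 + 3937\right) \left(\left(\frac{1268}{2090} + \frac{1797}{350}\right) + \left(1517 - 1324\right)\right) = 3674 \left(\left(1268 \cdot \frac{1}{2090} + 1797 \cdot \frac{1}{350}\right) + \left(1517 - 1324\right)\right) = 3674 \left(\left(\frac{634}{1045} + \frac{1797}{350}\right) + 193\right) = 3674 \left(\frac{419953}{73150} + 193\right) = 3674 \cdot \frac{14537903}{73150} = \frac{2427829801}{3325}$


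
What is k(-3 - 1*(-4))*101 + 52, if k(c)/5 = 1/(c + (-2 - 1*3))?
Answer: -297/4 ≈ -74.250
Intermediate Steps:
k(c) = 5/(-5 + c) (k(c) = 5/(c + (-2 - 1*3)) = 5/(c + (-2 - 3)) = 5/(c - 5) = 5/(-5 + c))
k(-3 - 1*(-4))*101 + 52 = (5/(-5 + (-3 - 1*(-4))))*101 + 52 = (5/(-5 + (-3 + 4)))*101 + 52 = (5/(-5 + 1))*101 + 52 = (5/(-4))*101 + 52 = (5*(-¼))*101 + 52 = -5/4*101 + 52 = -505/4 + 52 = -297/4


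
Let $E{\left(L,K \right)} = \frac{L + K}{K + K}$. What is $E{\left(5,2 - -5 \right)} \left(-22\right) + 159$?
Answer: $\frac{981}{7} \approx 140.14$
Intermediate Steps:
$E{\left(L,K \right)} = \frac{K + L}{2 K}$
$E{\left(5,2 - -5 \right)} \left(-22\right) + 159 = \frac{\left(2 - -5\right) + 5}{2 \left(2 - -5\right)} \left(-22\right) + 159 = \frac{\left(2 + 5\right) + 5}{2 \left(2 + 5\right)} \left(-22\right) + 159 = \frac{7 + 5}{2 \cdot 7} \left(-22\right) + 159 = \frac{1}{2} \cdot \frac{1}{7} \cdot 12 \left(-22\right) + 159 = \frac{6}{7} \left(-22\right) + 159 = - \frac{132}{7} + 159 = \frac{981}{7}$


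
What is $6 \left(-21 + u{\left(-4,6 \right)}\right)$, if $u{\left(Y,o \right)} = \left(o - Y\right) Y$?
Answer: $-366$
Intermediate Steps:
$u{\left(Y,o \right)} = Y \left(o - Y\right)$
$6 \left(-21 + u{\left(-4,6 \right)}\right) = 6 \left(-21 - 4 \left(6 - -4\right)\right) = 6 \left(-21 - 4 \left(6 + 4\right)\right) = 6 \left(-21 - 40\right) = 6 \left(-61\right) = -366$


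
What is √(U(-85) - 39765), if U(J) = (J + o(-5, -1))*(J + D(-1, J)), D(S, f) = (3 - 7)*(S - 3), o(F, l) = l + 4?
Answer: I*√34107 ≈ 184.68*I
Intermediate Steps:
o(F, l) = 4 + l
D(S, f) = 12 - 4*S (D(S, f) = -4*(-3 + S) = 12 - 4*S)
U(J) = (3 + J)*(16 + J) (U(J) = (J + (4 - 1))*(J + (12 - 4*(-1))) = (J + 3)*(J + (12 + 4)) = (3 + J)*(J + 16) = (3 + J)*(16 + J))
√(U(-85) - 39765) = √((48 + (-85)² + 19*(-85)) - 39765) = √((48 + 7225 - 1615) - 39765) = √(5658 - 39765) = √(-34107) = I*√34107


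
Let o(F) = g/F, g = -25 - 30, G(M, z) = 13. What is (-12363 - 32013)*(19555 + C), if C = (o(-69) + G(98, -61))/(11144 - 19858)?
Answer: -86960360994488/100211 ≈ -8.6777e+8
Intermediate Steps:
g = -55
o(F) = -55/F
C = -476/300633 (C = (-55/(-69) + 13)/(11144 - 19858) = (-55*(-1/69) + 13)/(-8714) = (55/69 + 13)*(-1/8714) = (952/69)*(-1/8714) = -476/300633 ≈ -0.0015833)
(-12363 - 32013)*(19555 + C) = (-12363 - 32013)*(19555 - 476/300633) = -44376*5878877839/300633 = -86960360994488/100211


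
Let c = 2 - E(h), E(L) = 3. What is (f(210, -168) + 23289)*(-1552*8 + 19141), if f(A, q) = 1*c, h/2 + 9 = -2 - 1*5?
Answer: 156611800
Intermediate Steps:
h = -32 (h = -18 + 2*(-2 - 1*5) = -18 + 2*(-2 - 5) = -18 + 2*(-7) = -18 - 14 = -32)
c = -1 (c = 2 - 1*3 = 2 - 3 = -1)
f(A, q) = -1 (f(A, q) = 1*(-1) = -1)
(f(210, -168) + 23289)*(-1552*8 + 19141) = (-1 + 23289)*(-1552*8 + 19141) = 23288*(-12416 + 19141) = 23288*6725 = 156611800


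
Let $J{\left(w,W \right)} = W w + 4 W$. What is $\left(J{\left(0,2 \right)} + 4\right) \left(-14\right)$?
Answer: $-168$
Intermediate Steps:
$J{\left(w,W \right)} = 4 W + W w$
$\left(J{\left(0,2 \right)} + 4\right) \left(-14\right) = \left(2 \left(4 + 0\right) + 4\right) \left(-14\right) = \left(2 \cdot 4 + 4\right) \left(-14\right) = \left(8 + 4\right) \left(-14\right) = 12 \left(-14\right) = -168$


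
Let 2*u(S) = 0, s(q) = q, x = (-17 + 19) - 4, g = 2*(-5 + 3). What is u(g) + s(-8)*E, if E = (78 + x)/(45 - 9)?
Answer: -152/9 ≈ -16.889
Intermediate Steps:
g = -4 (g = 2*(-2) = -4)
x = -2 (x = 2 - 4 = -2)
u(S) = 0 (u(S) = (1/2)*0 = 0)
E = 19/9 (E = (78 - 2)/(45 - 9) = 76/36 = 76*(1/36) = 19/9 ≈ 2.1111)
u(g) + s(-8)*E = 0 - 8*19/9 = 0 - 152/9 = -152/9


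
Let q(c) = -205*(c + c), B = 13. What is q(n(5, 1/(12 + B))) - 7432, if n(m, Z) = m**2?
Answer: -17682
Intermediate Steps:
q(c) = -410*c
q(n(5, 1/(12 + B))) - 7432 = -410*5**2 - 7432 = -410*25 - 7432 = -10250 - 7432 = -17682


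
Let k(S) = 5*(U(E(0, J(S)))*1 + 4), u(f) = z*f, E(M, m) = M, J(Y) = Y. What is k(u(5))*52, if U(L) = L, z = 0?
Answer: 1040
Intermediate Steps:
u(f) = 0 (u(f) = 0*f = 0)
k(S) = 20 (k(S) = 5*(0*1 + 4) = 5*(0 + 4) = 5*4 = 20)
k(u(5))*52 = 20*52 = 1040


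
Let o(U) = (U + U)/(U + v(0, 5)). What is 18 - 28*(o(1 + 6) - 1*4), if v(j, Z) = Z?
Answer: 292/3 ≈ 97.333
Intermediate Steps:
o(U) = 2*U/(5 + U) (o(U) = (U + U)/(U + 5) = (2*U)/(5 + U) = 2*U/(5 + U))
18 - 28*(o(1 + 6) - 1*4) = 18 - 28*(2*(1 + 6)/(5 + (1 + 6)) - 1*4) = 18 - 28*(2*7/(5 + 7) - 4) = 18 - 28*(2*7/12 - 4) = 18 - 28*(2*7*(1/12) - 4) = 18 - 28*(7/6 - 4) = 18 - 28*(-17/6) = 18 + 238/3 = 292/3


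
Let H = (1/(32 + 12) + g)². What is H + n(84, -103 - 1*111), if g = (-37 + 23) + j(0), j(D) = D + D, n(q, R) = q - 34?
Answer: 475025/1936 ≈ 245.36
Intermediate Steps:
n(q, R) = -34 + q
j(D) = 2*D
g = -14 (g = (-37 + 23) + 2*0 = -14 + 0 = -14)
H = 378225/1936 (H = (1/(32 + 12) - 14)² = (1/44 - 14)² = (-615/44)² = 378225/1936 ≈ 195.36)
H + n(84, -103 - 1*111) = 378225/1936 + (-34 + 84) = 378225/1936 + 50 = 475025/1936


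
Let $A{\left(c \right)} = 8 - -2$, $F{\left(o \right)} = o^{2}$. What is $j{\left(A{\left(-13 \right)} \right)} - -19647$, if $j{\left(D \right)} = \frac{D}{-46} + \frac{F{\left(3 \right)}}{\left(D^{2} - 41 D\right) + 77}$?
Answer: $\frac{105286901}{5359} \approx 19647.0$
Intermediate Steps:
$A{\left(c \right)} = 10$ ($A{\left(c \right)} = 8 + 2 = 10$)
$j{\left(D \right)} = \frac{9}{77 + D^{2} - 41 D} - \frac{D}{46}$ ($j{\left(D \right)} = \frac{D}{-46} + \frac{3^{2}}{\left(D^{2} - 41 D\right) + 77} = D \left(- \frac{1}{46}\right) + \frac{9}{77 + D^{2} - 41 D} = - \frac{D}{46} + \frac{9}{77 + D^{2} - 41 D} = \frac{9}{77 + D^{2} - 41 D} - \frac{D}{46}$)
$j{\left(A{\left(-13 \right)} \right)} - -19647 = \frac{414 - 10^{3} - 770 + 41 \cdot 10^{2}}{46 \left(77 + 10^{2} - 410\right)} - -19647 = \frac{414 - 1000 - 770 + 41 \cdot 100}{46 \left(77 + 100 - 410\right)} + 19647 = \frac{414 - 1000 - 770 + 4100}{46 \left(-233\right)} + 19647 = \frac{1}{46} \left(- \frac{1}{233}\right) 2744 + 19647 = - \frac{1372}{5359} + 19647 = \frac{105286901}{5359}$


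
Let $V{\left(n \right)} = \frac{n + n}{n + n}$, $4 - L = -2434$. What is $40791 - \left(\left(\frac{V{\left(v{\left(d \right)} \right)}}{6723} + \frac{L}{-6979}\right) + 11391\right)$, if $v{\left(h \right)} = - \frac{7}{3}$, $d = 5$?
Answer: $\frac{1379459003495}{46919817} \approx 29400.0$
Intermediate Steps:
$L = 2438$ ($L = 4 - -2434 = 4 + 2434 = 2438$)
$v{\left(h \right)} = - \frac{7}{3}$ ($v{\left(h \right)} = \left(-7\right) \frac{1}{3} = - \frac{7}{3}$)
$V{\left(n \right)} = 1$ ($V{\left(n \right)} = \frac{2 n}{2 n} = 2 n \frac{1}{2 n} = 1$)
$40791 - \left(\left(\frac{V{\left(v{\left(d \right)} \right)}}{6723} + \frac{L}{-6979}\right) + 11391\right) = 40791 - \left(\left(1 \cdot \frac{1}{6723} + \frac{2438}{-6979}\right) + 11391\right) = 40791 - \left(\left(1 \cdot \frac{1}{6723} + 2438 \left(- \frac{1}{6979}\right)\right) + 11391\right) = 40791 - \left(\left(\frac{1}{6723} - \frac{2438}{6979}\right) + 11391\right) = 40791 - \left(- \frac{16383695}{46919817} + 11391\right) = 40791 - \frac{534447251752}{46919817} = \frac{1379459003495}{46919817}$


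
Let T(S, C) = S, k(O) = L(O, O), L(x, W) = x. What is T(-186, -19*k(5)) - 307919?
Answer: -308105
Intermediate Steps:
k(O) = O
T(-186, -19*k(5)) - 307919 = -186 - 307919 = -308105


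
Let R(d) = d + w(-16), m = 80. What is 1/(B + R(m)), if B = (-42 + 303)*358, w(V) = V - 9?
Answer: 1/93493 ≈ 1.0696e-5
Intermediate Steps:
w(V) = -9 + V
B = 93438 (B = 261*358 = 93438)
R(d) = -25 + d (R(d) = d + (-9 - 16) = d - 25 = -25 + d)
1/(B + R(m)) = 1/(93438 + (-25 + 80)) = 1/(93438 + 55) = 1/93493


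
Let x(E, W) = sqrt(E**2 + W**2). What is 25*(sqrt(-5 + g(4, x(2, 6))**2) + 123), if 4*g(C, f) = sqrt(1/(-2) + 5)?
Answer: 3075 + 25*I*sqrt(302)/8 ≈ 3075.0 + 54.307*I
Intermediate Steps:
g(C, f) = 3*sqrt(2)/8 (g(C, f) = sqrt(1/(-2) + 5)/4 = sqrt(-1/2 + 5)/4 = sqrt(9/2)/4 = (3*sqrt(2)/2)/4 = 3*sqrt(2)/8)
25*(sqrt(-5 + g(4, x(2, 6))**2) + 123) = 25*(sqrt(-5 + (3*sqrt(2)/8)**2) + 123) = 25*(sqrt(-5 + 9/32) + 123) = 25*(sqrt(-151/32) + 123) = 25*(I*sqrt(302)/8 + 123) = 25*(123 + I*sqrt(302)/8) = 3075 + 25*I*sqrt(302)/8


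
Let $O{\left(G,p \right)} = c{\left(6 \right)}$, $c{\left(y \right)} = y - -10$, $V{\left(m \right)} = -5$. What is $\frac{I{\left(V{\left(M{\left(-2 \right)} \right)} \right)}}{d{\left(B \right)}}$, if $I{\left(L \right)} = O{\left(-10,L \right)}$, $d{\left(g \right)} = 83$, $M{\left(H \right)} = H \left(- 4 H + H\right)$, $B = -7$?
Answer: $\frac{16}{83} \approx 0.19277$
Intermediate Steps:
$M{\left(H \right)} = - 3 H^{2}$ ($M{\left(H \right)} = H \left(- 3 H\right) = - 3 H^{2}$)
$c{\left(y \right)} = 10 + y$ ($c{\left(y \right)} = y + 10 = 10 + y$)
$O{\left(G,p \right)} = 16$ ($O{\left(G,p \right)} = 10 + 6 = 16$)
$I{\left(L \right)} = 16$
$\frac{I{\left(V{\left(M{\left(-2 \right)} \right)} \right)}}{d{\left(B \right)}} = \frac{16}{83}$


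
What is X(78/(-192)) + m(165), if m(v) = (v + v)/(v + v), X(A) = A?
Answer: 19/32 ≈ 0.59375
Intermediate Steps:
m(v) = 1 (m(v) = (2*v)/((2*v)) = (2*v)*(1/(2*v)) = 1)
X(78/(-192)) + m(165) = 78/(-192) + 1 = 78*(-1/192) + 1 = -13/32 + 1 = 19/32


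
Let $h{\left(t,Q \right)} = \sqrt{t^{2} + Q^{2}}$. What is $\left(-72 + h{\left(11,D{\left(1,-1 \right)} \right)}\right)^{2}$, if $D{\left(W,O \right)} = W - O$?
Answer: $5309 - 720 \sqrt{5} \approx 3699.0$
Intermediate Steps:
$h{\left(t,Q \right)} = \sqrt{Q^{2} + t^{2}}$
$\left(-72 + h{\left(11,D{\left(1,-1 \right)} \right)}\right)^{2} = \left(-72 + \sqrt{\left(1 - -1\right)^{2} + 11^{2}}\right)^{2} = \left(-72 + \sqrt{\left(1 + 1\right)^{2} + 121}\right)^{2} = \left(-72 + \sqrt{2^{2} + 121}\right)^{2} = \left(-72 + \sqrt{4 + 121}\right)^{2} = \left(-72 + \sqrt{125}\right)^{2} = \left(-72 + 5 \sqrt{5}\right)^{2}$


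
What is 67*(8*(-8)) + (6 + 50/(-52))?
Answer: -111357/26 ≈ -4283.0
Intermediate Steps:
67*(8*(-8)) + (6 + 50/(-52)) = 67*(-64) + (6 + 50*(-1/52)) = -4288 + (6 - 25/26) = -4288 + 131/26 = -111357/26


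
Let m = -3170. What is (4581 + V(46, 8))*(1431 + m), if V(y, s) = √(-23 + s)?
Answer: -7966359 - 1739*I*√15 ≈ -7.9664e+6 - 6735.1*I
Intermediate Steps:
(4581 + V(46, 8))*(1431 + m) = (4581 + √(-23 + 8))*(1431 - 3170) = (4581 + √(-15))*(-1739) = (4581 + I*√15)*(-1739) = -7966359 - 1739*I*√15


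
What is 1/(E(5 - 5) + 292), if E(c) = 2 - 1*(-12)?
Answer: 1/306 ≈ 0.0032680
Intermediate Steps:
E(c) = 14 (E(c) = 2 + 12 = 14)
1/(E(5 - 5) + 292) = 1/(14 + 292) = 1/306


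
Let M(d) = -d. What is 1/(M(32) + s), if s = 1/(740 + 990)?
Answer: -1730/55359 ≈ -0.031251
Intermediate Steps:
s = 1/1730 ≈ 0.00057803
1/(M(32) + s) = 1/(-1*32 + 1/1730) = 1/(-32 + 1/1730) = 1/(-55359/1730) = -1730/55359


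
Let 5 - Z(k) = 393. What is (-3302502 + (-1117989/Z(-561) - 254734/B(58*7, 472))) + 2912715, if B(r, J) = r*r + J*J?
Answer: -14547341968333/37599140 ≈ -3.8691e+5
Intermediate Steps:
Z(k) = -388 (Z(k) = 5 - 1*393 = 5 - 393 = -388)
B(r, J) = J² + r² (B(r, J) = r² + J² = J² + r²)
(-3302502 + (-1117989/Z(-561) - 254734/B(58*7, 472))) + 2912715 = (-3302502 + (-1117989/(-388) - 254734/(472² + (58*7)²))) + 2912715 = (-3302502 + (-1117989*(-1/388) - 254734/(222784 + 406²))) + 2912715 = (-3302502 + (1117989/388 - 254734/(222784 + 164836))) + 2912715 = (-3302502 + (1117989/388 - 254734/387620)) + 2912715 = (-3302502 + (1117989/388 - 254734*1/387620)) + 2912715 = (-3302502 + (1117989/388 - 127367/193810)) + 2912715 = (-3302502 + 108314014847/37599140) + 2912715 = -124062921033433/37599140 + 2912715 = -14547341968333/37599140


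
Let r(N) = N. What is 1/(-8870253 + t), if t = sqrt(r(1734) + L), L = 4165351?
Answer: -8870253/78681384116924 - sqrt(4167085)/78681384116924 ≈ -1.1276e-7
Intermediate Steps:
t = sqrt(4167085) (t = sqrt(1734 + 4165351) = sqrt(4167085) ≈ 2041.3)
1/(-8870253 + t) = 1/(-8870253 + sqrt(4167085))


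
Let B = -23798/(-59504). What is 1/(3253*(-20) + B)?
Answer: -29752/1935653221 ≈ -1.5371e-5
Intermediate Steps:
B = 11899/29752 (B = -23798*(-1/59504) = 11899/29752 ≈ 0.39994)
1/(3253*(-20) + B) = 1/(3253*(-20) + 11899/29752) = 1/(-65060 + 11899/29752) = 1/(-1935653221/29752) = -29752/1935653221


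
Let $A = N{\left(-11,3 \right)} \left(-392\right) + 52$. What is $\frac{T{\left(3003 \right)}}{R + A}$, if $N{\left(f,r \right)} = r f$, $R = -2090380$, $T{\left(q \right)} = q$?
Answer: $- \frac{1001}{692464} \approx -0.0014456$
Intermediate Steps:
$N{\left(f,r \right)} = f r$
$A = 12988$ ($A = \left(-11\right) 3 \left(-392\right) + 52 = \left(-33\right) \left(-392\right) + 52 = 12936 + 52 = 12988$)
$\frac{T{\left(3003 \right)}}{R + A} = \frac{3003}{-2090380 + 12988} = \frac{3003}{-2077392} = 3003 \left(- \frac{1}{2077392}\right) = - \frac{1001}{692464}$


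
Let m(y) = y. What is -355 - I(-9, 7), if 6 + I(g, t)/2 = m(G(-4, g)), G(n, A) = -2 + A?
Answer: -321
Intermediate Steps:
I(g, t) = -16 + 2*g (I(g, t) = -12 + 2*(-2 + g) = -12 + (-4 + 2*g) = -16 + 2*g)
-355 - I(-9, 7) = -355 - (-16 + 2*(-9)) = -355 - (-16 - 18) = -355 - 1*(-34) = -355 + 34 = -321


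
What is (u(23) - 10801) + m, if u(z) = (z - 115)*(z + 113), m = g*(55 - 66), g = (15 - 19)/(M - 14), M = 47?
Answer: -69935/3 ≈ -23312.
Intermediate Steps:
g = -4/33 (g = (15 - 19)/(47 - 14) = -4/33 ≈ -0.12121)
m = 4/3 (m = -4*(55 - 66)/33 = -4/33*(-11) = 4/3 ≈ 1.3333)
u(z) = (-115 + z)*(113 + z)
(u(23) - 10801) + m = ((-12995 + 23² - 2*23) - 10801) + 4/3 = ((-12995 + 529 - 46) - 10801) + 4/3 = (-12512 - 10801) + 4/3 = -23313 + 4/3 = -69935/3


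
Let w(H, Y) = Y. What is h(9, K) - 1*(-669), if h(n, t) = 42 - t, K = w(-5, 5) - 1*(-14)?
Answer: 692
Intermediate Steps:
K = 19 (K = 5 - 1*(-14) = 5 + 14 = 19)
h(9, K) - 1*(-669) = (42 - 1*19) - 1*(-669) = (42 - 19) + 669 = 23 + 669 = 692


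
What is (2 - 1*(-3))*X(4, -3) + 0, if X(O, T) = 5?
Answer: 25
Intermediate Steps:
(2 - 1*(-3))*X(4, -3) + 0 = (2 - 1*(-3))*5 + 0 = (2 + 3)*5 + 0 = 5*5 + 0 = 25 + 0 = 25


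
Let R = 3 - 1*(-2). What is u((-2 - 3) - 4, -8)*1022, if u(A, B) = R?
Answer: 5110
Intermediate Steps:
R = 5 (R = 3 + 2 = 5)
u(A, B) = 5
u((-2 - 3) - 4, -8)*1022 = 5*1022 = 5110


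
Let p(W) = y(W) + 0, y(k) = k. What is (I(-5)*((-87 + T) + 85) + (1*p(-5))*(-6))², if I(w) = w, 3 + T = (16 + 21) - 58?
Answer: 25600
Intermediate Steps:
T = -24 (T = -3 + ((16 + 21) - 58) = -3 + (37 - 58) = -3 - 21 = -24)
p(W) = W (p(W) = W + 0 = W)
(I(-5)*((-87 + T) + 85) + (1*p(-5))*(-6))² = (-5*((-87 - 24) + 85) + (1*(-5))*(-6))² = (-5*(-111 + 85) - 5*(-6))² = (-5*(-26) + 30)² = (130 + 30)² = 160² = 25600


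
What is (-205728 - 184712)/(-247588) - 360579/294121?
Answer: 6390392447/18205207537 ≈ 0.35102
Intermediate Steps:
(-205728 - 184712)/(-247588) - 360579/294121 = -390440*(-1/247588) - 360579*1/294121 = 97610/61897 - 360579/294121 = 6390392447/18205207537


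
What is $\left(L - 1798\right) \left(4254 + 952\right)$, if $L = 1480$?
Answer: $-1655508$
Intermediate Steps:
$\left(L - 1798\right) \left(4254 + 952\right) = \left(1480 - 1798\right) \left(4254 + 952\right) = \left(-318\right) 5206 = -1655508$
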